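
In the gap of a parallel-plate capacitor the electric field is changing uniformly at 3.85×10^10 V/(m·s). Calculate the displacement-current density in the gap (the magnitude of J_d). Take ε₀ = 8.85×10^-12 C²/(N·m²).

J_d = ε₀ dE/dt = (8.85×10^-12)(3.85×10^10) = 0.341 A/m².

0.341 A/m²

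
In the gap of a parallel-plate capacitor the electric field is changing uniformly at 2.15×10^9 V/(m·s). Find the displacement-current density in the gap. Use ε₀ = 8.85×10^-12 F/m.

J_d = ε₀ ∂E/∂t, so J_d = 0.0190 A/m².

0.0190 A/m²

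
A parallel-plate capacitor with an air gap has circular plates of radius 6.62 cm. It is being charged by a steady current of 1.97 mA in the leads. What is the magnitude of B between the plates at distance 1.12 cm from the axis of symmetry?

1.01×10^-9 T

By continuity the displacement current in the gap matches the conduction current: I_d = 1.97×10^-3 A.
∮B·dl = μ₀ I_d,enc with I_d,enc = I_d r²/R² = 5.639×10^-5 A; so B = μ₀ I_d,enc/(2πr) = 1.01×10^-9 T.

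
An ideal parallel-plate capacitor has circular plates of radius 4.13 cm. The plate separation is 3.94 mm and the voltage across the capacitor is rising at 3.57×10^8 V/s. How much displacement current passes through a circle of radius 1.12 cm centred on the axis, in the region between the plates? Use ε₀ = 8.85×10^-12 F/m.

dE/dt = (dV/dt)/d = 9.061×10^10 V/(m·s); I_d = ε₀(πR²)(dE/dt) = (8.85×10^-12)(5.359×10^-3)(9.061×10^10) = 4.297×10^-3 A.
The field is uniform, so I_d,enc = I_d (r/R)² = (4.297×10^-3)(1.12/4.13)² = 3.16×10^-4 A.

3.16×10^-4 A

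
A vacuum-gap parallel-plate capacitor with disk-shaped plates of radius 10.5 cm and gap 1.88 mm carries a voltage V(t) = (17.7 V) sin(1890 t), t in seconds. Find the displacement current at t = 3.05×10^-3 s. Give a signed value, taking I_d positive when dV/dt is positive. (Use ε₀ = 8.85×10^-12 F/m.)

C = ε₀A/d = (8.85×10^-12)(0.03464)/(1.88×10^-3) = 1.631×10^-10 F. dV/dt = V₀ω·cos(ωt); at ωt = 5.7645 rad this factor is 0.8685.
I_d = C dV/dt = (1.631×10^-10)(17.7)(1890)(0.8685) = 4.74×10^-6 A.

4.74×10^-6 A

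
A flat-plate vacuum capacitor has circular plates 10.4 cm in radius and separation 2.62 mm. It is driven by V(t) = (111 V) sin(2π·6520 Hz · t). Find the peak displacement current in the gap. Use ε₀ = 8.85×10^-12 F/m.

(dE/dt)_max = V₀ω/d = 1.736×10^9 V/(m·s); ω = 2πf = 4.097×10^4 rad/s.
I_d,max = ε₀ A (dE/dt)_max = (8.85×10^-12)(0.03398)(1.736×10^9) = 5.22×10^-4 A.

5.22×10^-4 A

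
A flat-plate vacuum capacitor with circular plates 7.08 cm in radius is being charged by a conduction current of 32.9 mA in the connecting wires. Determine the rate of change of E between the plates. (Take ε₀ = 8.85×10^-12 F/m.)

2.36×10^11 V/(m·s)

The displacement current between the plates equals the conduction current, I_d = 32.9 mA.
Then dE/dt = I_d/(ε₀A) = 2.36×10^11 V/(m·s).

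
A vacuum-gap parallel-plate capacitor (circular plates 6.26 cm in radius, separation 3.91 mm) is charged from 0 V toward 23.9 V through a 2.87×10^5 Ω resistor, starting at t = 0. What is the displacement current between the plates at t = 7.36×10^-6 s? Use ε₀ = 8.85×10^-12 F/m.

3.32×10^-5 A

C = ε₀A/d = (8.85×10^-12)(0.01231)/(3.91×10^-3) = 2.786×10^-11 F, so τ = RC = 7.996×10^-6 s.
The conduction current is I(t) = (V₀/R) e^(−t/τ), and the displacement current between the plates equals it.
t/τ = 0.9205; I_d = (23.9/2.87×10^5) · e^(−0.9205) = (8.328×10^-5)(0.3983) = 3.32×10^-5 A.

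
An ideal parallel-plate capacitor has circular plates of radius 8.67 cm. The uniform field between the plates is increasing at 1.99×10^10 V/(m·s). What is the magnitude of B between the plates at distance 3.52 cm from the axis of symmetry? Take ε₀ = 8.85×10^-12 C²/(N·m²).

Total displacement current: I_d = ε₀(πR²)(dE/dt) = (8.85×10^-12)(0.02362)(1.99×10^10) = 4.160×10^-3 A.
An Ampèrian loop of radius r encloses a fraction (r/R)² of I_d. Then B·2πr = μ₀ I_d (r/R)², giving B = μ₀ I_d r/(2πR²) = 3.90×10^-9 T.

3.90×10^-9 T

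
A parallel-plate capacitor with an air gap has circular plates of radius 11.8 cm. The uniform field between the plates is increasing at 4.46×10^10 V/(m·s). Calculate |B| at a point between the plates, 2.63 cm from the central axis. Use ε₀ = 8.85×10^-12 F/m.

Through the whole plate area (πR² = 0.04374 m²), I_d = ε₀ πR² dE/dt = 0.01726 A.
∮B·dl = μ₀ I_d,enc with I_d,enc = I_d r²/R² = 8.574×10^-4 A; so B = μ₀ I_d,enc/(2πr) = 6.52×10^-9 T.

6.52×10^-9 T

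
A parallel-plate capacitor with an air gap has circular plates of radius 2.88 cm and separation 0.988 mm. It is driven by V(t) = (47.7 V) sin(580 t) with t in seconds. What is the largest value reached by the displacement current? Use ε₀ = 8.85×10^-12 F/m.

6.46×10^-7 A

The displacement current equals the conduction current C dV/dt, which peaks at C V₀ ω.
With C = ε₀A/d = (8.85×10^-12)(2.606×10^-3)/(9.88×10^-4) = 2.334×10^-11 F and ω = 580 rad/s, I_d,max = (2.334×10^-11)(47.7)(580) = 6.46×10^-7 A.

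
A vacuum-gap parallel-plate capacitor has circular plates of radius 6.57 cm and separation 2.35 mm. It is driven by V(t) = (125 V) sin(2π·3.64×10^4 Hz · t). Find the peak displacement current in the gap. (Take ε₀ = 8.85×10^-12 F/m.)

1.46×10^-3 A

The displacement current equals the conduction current C dV/dt, which peaks at C V₀ ω.
With C = ε₀A/d = (8.85×10^-12)(0.01356)/(2.35×10^-3) = 5.107×10^-11 F and ω = 2πf = 2.287×10^5 rad/s, I_d,max = (5.107×10^-11)(125)(2.287×10^5) = 1.46×10^-3 A.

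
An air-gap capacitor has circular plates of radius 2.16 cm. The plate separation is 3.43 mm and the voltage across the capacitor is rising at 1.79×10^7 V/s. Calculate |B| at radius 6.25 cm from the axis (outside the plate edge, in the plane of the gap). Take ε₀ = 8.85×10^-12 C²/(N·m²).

I_d = C dV/dt with C = ε₀πR²/d = 3.783×10^-12 F, so I_d = (3.783×10^-12)(1.79×10^7) = 6.772×10^-5 A.
Outside the plates the loop encloses all of I_d, so B·2πr = μ₀ I_d and B = 2.17×10^-10 T.

2.17×10^-10 T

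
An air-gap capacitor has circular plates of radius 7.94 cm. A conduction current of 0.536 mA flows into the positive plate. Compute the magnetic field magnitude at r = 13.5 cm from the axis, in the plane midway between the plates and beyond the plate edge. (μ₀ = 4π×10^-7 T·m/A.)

No conduction current crosses the gap, so I_d there equals the 5.36×10^-4 A in the leads.
For r ≥ R the full I_d is enclosed: B = μ₀ I_d/(2πr) = (4π×10^-7)(5.36×10^-4)/(2π·0.135) = 7.94×10^-10 T.

7.94×10^-10 T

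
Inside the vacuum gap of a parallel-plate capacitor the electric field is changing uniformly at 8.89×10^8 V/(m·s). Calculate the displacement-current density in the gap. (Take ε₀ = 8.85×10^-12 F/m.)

J_d = ε₀ dE/dt = (8.85×10^-12)(8.89×10^8) = 7.87×10^-3 A/m².

7.87×10^-3 A/m²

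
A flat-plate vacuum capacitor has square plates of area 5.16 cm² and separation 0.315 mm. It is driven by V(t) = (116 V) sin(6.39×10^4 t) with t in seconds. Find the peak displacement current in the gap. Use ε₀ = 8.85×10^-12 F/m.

C = ε₀A/d = (8.85×10^-12)(5.16×10^-4)/(3.15×10^-4) = 1.450×10^-11 F; ω = 6.39×10^4 rad/s.
I_d = C dV/dt, so |I_d|_max = C V₀ ω = (1.450×10^-11)(116)(6.39×10^4) = 1.07×10^-4 A.

1.07×10^-4 A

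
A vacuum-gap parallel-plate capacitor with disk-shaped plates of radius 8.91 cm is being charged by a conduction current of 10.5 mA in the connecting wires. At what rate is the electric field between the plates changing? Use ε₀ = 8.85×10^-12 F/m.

Charge continuity gives I_d = I = 0.0105 A between the plates.
Inverting I_d = ε₀ A dE/dt gives dE/dt = 0.0105 / (8.85×10^-12 · 0.02494) = 4.76×10^10 V/(m·s).

4.76×10^10 V/(m·s)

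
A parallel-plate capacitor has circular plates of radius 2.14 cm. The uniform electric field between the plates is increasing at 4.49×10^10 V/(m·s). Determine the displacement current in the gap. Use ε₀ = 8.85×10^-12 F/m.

With a uniform field, Φ_E = EA, so I_d = ε₀ A dE/dt = 5.72×10^-4 A.

5.72×10^-4 A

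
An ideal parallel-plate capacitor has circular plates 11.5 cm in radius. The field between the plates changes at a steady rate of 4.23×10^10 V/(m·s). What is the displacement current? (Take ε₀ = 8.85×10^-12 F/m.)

I_d = ε₀ A (dE/dt) = (8.85×10^-12)(0.04155 m²)(4.23×10^10) = 0.0156 A.

0.0156 A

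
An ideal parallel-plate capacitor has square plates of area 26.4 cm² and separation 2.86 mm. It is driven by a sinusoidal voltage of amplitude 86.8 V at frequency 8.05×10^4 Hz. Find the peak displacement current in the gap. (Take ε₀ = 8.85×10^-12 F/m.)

3.59×10^-4 A

C = ε₀A/d = (8.85×10^-12)(2.64×10^-3)/(2.86×10^-3) = 8.169×10^-12 F; ω = 2πf = 5.058×10^5 rad/s.
I_d = C dV/dt, so |I_d|_max = C V₀ ω = (8.169×10^-12)(86.8)(5.058×10^5) = 3.59×10^-4 A.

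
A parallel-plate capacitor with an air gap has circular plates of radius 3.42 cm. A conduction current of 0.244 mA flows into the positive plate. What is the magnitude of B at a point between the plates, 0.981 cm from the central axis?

By continuity the displacement current in the gap matches the conduction current: I_d = 2.44×10^-4 A.
An Ampèrian loop of radius r encloses a fraction (r/R)² of I_d. Then B·2πr = μ₀ I_d (r/R)², giving B = μ₀ I_d r/(2πR²) = 4.09×10^-10 T.

4.09×10^-10 T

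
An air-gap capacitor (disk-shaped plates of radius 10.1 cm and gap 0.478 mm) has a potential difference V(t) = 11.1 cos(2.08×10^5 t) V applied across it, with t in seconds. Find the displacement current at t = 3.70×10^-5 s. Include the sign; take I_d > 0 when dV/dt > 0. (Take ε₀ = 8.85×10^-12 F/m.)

-1.35×10^-3 A

C = ε₀A/d = (8.85×10^-12)(0.03205)/(4.78×10^-4) = 5.934×10^-10 F. dV/dt = V₀ω·−sin(ωt); at ωt = 7.696 rad this factor is -0.9875.
I_d = C dV/dt = (5.934×10^-10)(11.1)(2.08×10^5)(-0.9875) = -1.35×10^-3 A.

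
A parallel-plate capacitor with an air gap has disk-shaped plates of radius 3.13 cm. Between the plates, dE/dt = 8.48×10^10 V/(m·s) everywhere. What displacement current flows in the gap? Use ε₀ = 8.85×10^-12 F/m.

2.31×10^-3 A

The displacement current is ε₀ times dΦ_E/dt = ε₀ A dE/dt = (8.85×10^-12)(3.078×10^-3)(8.48×10^10) = 2.31×10^-3 A.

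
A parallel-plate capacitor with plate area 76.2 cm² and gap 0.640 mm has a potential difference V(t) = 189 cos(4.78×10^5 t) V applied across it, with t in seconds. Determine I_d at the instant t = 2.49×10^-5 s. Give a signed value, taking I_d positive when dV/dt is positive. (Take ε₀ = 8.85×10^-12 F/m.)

dE/dt = (V₀ω/d)·−sin(ωt) with ωt = 11.9022 rad: (189)(4.78×10^5)(0.6164)/(6.40×10^-4) = 8.701×10^10 V/(m·s).
I_d = ε₀ A dE/dt = (8.85×10^-12)(7.62×10^-3)(8.701×10^10) = 5.87×10^-3 A.

5.87×10^-3 A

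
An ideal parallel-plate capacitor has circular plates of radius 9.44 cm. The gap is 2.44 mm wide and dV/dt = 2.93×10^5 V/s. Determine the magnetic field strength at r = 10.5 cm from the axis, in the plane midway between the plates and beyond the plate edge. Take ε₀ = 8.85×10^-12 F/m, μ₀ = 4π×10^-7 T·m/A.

I_d = C dV/dt with C = ε₀πR²/d = 1.016×10^-10 F, so I_d = (1.016×10^-10)(2.93×10^5) = 2.977×10^-5 A.
For r ≥ R the full I_d is enclosed: B = μ₀ I_d/(2πr) = (4π×10^-7)(2.977×10^-5)/(2π·0.105) = 5.67×10^-11 T.

5.67×10^-11 T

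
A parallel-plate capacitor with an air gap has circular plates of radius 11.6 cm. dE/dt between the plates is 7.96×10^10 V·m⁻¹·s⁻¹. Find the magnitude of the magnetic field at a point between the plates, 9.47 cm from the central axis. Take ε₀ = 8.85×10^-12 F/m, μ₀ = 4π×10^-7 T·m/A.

4.19×10^-8 T

Through the whole plate area (πR² = 0.04227 m²), I_d = ε₀ πR² dE/dt = 0.02978 A.
An Ampèrian loop of radius r encloses a fraction (r/R)² of I_d. Then B·2πr = μ₀ I_d (r/R)², giving B = μ₀ I_d r/(2πR²) = 4.19×10^-8 T.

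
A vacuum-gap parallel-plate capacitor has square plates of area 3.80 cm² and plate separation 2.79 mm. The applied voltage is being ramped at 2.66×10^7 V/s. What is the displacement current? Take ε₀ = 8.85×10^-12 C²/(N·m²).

E = V/d so dE/dt = (dV/dt)/d = 9.534×10^9 V/(m·s), and I_d = ε₀ A dE/dt = (8.85×10^-12)(3.80×10^-4)(9.534×10^9) = 3.21×10^-5 A.

3.21×10^-5 A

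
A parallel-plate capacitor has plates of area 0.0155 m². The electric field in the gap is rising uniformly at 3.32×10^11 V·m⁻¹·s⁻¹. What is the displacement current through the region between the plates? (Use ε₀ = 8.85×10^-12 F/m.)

The displacement current is ε₀ times dΦ_E/dt = ε₀ A dE/dt = (8.85×10^-12)(0.0155)(3.32×10^11) = 0.0455 A.

0.0455 A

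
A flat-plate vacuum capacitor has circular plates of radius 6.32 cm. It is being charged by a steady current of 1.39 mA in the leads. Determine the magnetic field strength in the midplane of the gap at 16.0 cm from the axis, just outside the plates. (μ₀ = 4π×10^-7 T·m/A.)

1.74×10^-9 T

No conduction current crosses the gap, so I_d there equals the 1.39×10^-3 A in the leads.
For r ≥ R the full I_d is enclosed: B = μ₀ I_d/(2πr) = (4π×10^-7)(1.39×10^-3)/(2π·0.160) = 1.74×10^-9 T.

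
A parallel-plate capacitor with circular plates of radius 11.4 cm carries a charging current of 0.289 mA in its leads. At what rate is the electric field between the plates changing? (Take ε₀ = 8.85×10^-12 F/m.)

By continuity, I_d in the gap equals the 0.289 mA flowing in the wire.
Since I_d = ε₀ A dE/dt, dE/dt = I_d/(ε₀A) = (2.89×10^-4)/((8.85×10^-12)(0.04083)) = 8.00×10^8 V/(m·s).

8.00×10^8 V/(m·s)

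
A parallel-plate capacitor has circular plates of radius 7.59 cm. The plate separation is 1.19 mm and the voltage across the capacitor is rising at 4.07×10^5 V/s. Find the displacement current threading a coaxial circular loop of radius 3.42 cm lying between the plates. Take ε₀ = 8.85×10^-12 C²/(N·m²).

1.11×10^-5 A

I_d = C dV/dt with C = ε₀πR²/d = 1.346×10^-10 F, so I_d = (1.346×10^-10)(4.07×10^5) = 5.478×10^-5 A.
Through an area πr² the displacement current is I_d·(πr²/πR²) = I_d (r/R)² = 1.11×10^-5 A.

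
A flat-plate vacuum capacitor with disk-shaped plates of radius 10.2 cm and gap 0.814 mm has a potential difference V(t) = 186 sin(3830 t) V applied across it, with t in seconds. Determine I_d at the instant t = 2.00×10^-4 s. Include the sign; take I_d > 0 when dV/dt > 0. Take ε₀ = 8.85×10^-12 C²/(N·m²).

dV/dt = (186)(3830)·cos(0.766) = 5.134×10^5 V/s.
I_d = C dV/dt with C = ε₀A/d = (8.85×10^-12)(0.03269)/(8.14×10^-4) = 3.554×10^-10 F, so I_d = (3.554×10^-10)(5.134×10^5) = 1.82×10^-4 A.

1.82×10^-4 A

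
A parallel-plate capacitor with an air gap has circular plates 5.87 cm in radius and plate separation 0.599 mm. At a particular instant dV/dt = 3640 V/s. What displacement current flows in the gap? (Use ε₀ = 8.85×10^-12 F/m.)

The field between the plates is E = V/d, so dE/dt = (3640)/(5.99×10^-4 m) = 6.077×10^6 V/(m·s).
I_d = ε₀ A (dE/dt) = (8.85×10^-12)(0.01082)(6.077×10^6) = 5.82×10^-7 A.

5.82×10^-7 A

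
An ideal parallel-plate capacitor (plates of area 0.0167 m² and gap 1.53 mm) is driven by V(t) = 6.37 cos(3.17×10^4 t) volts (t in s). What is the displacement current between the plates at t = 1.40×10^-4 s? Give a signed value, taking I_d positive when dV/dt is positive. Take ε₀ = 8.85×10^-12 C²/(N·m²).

1.88×10^-5 A

dE/dt = (V₀ω/d)·−sin(ωt) with ωt = 4.438 rad: (6.37)(3.17×10^4)(0.9626)/(1.53×10^-3) = 1.270×10^8 V/(m·s).
I_d = ε₀ A dE/dt = (8.85×10^-12)(0.0167)(1.270×10^8) = 1.88×10^-5 A.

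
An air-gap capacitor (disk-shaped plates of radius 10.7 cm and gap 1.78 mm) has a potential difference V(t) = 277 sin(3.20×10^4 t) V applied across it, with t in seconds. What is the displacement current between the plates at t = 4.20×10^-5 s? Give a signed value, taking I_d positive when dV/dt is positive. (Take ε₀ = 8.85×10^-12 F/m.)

3.56×10^-4 A

dV/dt = (277)(3.20×10^4)·cos(1.344) = 1.993×10^6 V/s.
I_d = C dV/dt with C = ε₀A/d = (8.85×10^-12)(0.03597)/(1.78×10^-3) = 1.788×10^-10 F, so I_d = (1.788×10^-10)(1.993×10^6) = 3.56×10^-4 A.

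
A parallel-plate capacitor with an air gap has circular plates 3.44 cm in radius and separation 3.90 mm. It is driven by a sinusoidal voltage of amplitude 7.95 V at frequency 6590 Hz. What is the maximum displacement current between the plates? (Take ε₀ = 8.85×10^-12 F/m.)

2.78×10^-6 A

(dE/dt)_max = V₀ω/d = 8.441×10^7 V/(m·s); ω = 2πf = 4.141×10^4 rad/s.
I_d,max = ε₀ A (dE/dt)_max = (8.85×10^-12)(3.718×10^-3)(8.441×10^7) = 2.78×10^-6 A.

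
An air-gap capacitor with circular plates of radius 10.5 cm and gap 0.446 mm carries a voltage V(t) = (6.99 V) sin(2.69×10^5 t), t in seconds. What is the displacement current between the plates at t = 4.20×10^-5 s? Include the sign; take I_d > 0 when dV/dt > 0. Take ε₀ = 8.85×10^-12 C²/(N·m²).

C = ε₀A/d = (8.85×10^-12)(0.03464)/(4.46×10^-4) = 6.874×10^-10 F. dV/dt = V₀ω·cos(ωt); at ωt = 11.298 rad this factor is 0.2978.
I_d = C dV/dt = (6.874×10^-10)(6.99)(2.69×10^5)(0.2978) = 3.85×10^-4 A.

3.85×10^-4 A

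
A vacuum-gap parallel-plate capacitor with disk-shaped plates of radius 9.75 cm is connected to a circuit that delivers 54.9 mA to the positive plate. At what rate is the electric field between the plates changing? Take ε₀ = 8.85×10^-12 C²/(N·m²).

2.08×10^11 V/(m·s)

By continuity, I_d in the gap equals the 54.9 mA flowing in the wire.
Since I_d = ε₀ A dE/dt, dE/dt = I_d/(ε₀A) = (0.0549)/((8.85×10^-12)(0.02986)) = 2.08×10^11 V/(m·s).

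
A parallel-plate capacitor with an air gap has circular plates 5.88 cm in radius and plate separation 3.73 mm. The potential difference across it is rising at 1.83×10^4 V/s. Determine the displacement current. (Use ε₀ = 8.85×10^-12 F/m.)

4.72×10^-7 A

C = ε₀A/d = (8.85×10^-12)(0.01086)/(3.73×10^-3) = 2.577×10^-11 F.
I_d = C dV/dt = (2.577×10^-11)(1.83×10^4) = 4.72×10^-7 A.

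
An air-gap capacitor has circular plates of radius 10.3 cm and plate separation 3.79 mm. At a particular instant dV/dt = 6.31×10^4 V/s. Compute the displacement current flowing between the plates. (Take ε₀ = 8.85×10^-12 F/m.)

The field between the plates is E = V/d, so dE/dt = (6.31×10^4)/(3.79×10^-3 m) = 1.665×10^7 V/(m·s).
I_d = ε₀ A (dE/dt) = (8.85×10^-12)(0.03333)(1.665×10^7) = 4.91×10^-6 A.

4.91×10^-6 A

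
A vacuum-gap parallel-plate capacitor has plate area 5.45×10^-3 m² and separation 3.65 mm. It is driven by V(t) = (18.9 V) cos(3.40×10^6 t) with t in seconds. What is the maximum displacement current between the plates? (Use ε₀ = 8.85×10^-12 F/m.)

8.49×10^-4 A

C = ε₀A/d = (8.85×10^-12)(5.45×10^-3)/(3.65×10^-3) = 1.321×10^-11 F; ω = 3.40×10^6 rad/s.
I_d = C dV/dt, so |I_d|_max = C V₀ ω = (1.321×10^-11)(18.9)(3.40×10^6) = 8.49×10^-4 A.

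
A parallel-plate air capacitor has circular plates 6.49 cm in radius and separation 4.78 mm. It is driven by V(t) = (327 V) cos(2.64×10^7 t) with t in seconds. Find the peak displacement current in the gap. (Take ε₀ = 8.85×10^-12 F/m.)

0.211 A

(dE/dt)_max = V₀ω/d = 1.806×10^12 V/(m·s); ω = 2.64×10^7 rad/s.
I_d,max = ε₀ A (dE/dt)_max = (8.85×10^-12)(0.01323)(1.806×10^12) = 0.211 A.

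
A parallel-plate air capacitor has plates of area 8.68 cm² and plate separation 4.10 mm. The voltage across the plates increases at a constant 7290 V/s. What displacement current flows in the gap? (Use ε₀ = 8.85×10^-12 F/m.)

C = ε₀A/d = (8.85×10^-12)(8.68×10^-4)/(4.10×10^-3) = 1.874×10^-12 F.
I_d = C dV/dt = (1.874×10^-12)(7290) = 1.37×10^-8 A.

1.37×10^-8 A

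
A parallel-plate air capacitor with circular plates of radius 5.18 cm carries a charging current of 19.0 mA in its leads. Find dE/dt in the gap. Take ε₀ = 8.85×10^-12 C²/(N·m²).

2.55×10^11 V/(m·s)

By continuity, I_d in the gap equals the 19.0 mA flowing in the wire.
Then dE/dt = I_d/(ε₀A) = 2.55×10^11 V/(m·s).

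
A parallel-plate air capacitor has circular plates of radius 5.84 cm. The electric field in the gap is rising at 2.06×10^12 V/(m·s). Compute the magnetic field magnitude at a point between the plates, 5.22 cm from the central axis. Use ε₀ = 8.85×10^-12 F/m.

5.98×10^-7 T

I_d = ε₀ dΦ_E/dt = ε₀ πR² (dE/dt) = (8.85×10^-12)(0.01071)(2.06×10^12) = 0.1953 A through the full plate area.
For r < R the Ampère–Maxwell law gives B(2πr) = μ₀ I_d (r²/R²), so B = μ₀ I_d r/(2πR²) = (4π×10^-7)(0.1953)(0.0522)/(2π·0.0584²) = 5.98×10^-7 T.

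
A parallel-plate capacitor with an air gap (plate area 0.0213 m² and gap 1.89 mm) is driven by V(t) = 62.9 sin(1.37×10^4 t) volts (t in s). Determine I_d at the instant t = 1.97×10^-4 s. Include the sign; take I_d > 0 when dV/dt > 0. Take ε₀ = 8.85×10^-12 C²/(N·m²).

dV/dt = (62.9)(1.37×10^4)·cos(2.6989) = -7.787×10^5 V/s.
I_d = C dV/dt with C = ε₀A/d = (8.85×10^-12)(0.0213)/(1.89×10^-3) = 9.974×10^-11 F, so I_d = (9.974×10^-11)(-7.787×10^5) = -7.77×10^-5 A.

-7.77×10^-5 A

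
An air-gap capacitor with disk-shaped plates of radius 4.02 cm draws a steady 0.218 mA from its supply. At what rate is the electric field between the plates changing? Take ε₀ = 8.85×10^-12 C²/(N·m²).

The displacement current between the plates equals the conduction current, I_d = 0.218 mA.
Inverting I_d = ε₀ A dE/dt gives dE/dt = 2.18×10^-4 / (8.85×10^-12 · 5.077×10^-3) = 4.85×10^9 V/(m·s).

4.85×10^9 V/(m·s)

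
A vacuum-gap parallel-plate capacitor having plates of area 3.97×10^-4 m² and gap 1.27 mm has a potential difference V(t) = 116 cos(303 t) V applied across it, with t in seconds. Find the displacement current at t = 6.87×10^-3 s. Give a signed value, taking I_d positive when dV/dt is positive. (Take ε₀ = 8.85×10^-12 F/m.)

C = ε₀A/d = (8.85×10^-12)(3.97×10^-4)/(1.27×10^-3) = 2.766×10^-12 F. dV/dt = V₀ω·−sin(ωt); at ωt = 2.08161 rad this factor is -0.8723.
I_d = C dV/dt = (2.766×10^-12)(116)(303)(-0.8723) = -8.48×10^-8 A.

-8.48×10^-8 A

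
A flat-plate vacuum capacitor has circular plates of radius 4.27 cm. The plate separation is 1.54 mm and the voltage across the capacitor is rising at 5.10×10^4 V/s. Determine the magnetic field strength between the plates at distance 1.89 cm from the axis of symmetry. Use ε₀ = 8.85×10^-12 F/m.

3.48×10^-12 T

I_d = C dV/dt with C = ε₀πR²/d = 3.292×10^-11 F, so I_d = (3.292×10^-11)(5.10×10^4) = 1.679×10^-6 A.
An Ampèrian loop of radius r encloses a fraction (r/R)² of I_d. Then B·2πr = μ₀ I_d (r/R)², giving B = μ₀ I_d r/(2πR²) = 3.48×10^-12 T.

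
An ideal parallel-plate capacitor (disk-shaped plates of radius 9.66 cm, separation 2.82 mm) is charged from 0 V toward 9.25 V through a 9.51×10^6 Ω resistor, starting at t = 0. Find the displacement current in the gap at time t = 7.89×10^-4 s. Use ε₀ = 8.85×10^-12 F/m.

3.95×10^-7 A

C = ε₀A/d = (8.85×10^-12)(0.02932)/(2.82×10^-3) = 9.201×10^-11 F, so τ = RC = 8.750×10^-4 s.
The conduction current is I(t) = (V₀/R) e^(−t/τ), and the displacement current between the plates equals it.
t/τ = 0.9017; I_d = (9.25/9.51×10^6) · e^(−0.9017) = (9.727×10^-7)(0.4059) = 3.95×10^-7 A.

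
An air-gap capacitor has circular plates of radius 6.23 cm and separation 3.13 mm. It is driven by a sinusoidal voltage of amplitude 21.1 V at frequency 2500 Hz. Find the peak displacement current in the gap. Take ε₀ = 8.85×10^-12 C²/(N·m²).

1.14×10^-5 A

(dE/dt)_max = V₀ω/d = 1.059×10^8 V/(m·s); ω = 2πf = 1.571×10^4 rad/s.
I_d,max = ε₀ A (dE/dt)_max = (8.85×10^-12)(0.01219)(1.059×10^8) = 1.14×10^-5 A.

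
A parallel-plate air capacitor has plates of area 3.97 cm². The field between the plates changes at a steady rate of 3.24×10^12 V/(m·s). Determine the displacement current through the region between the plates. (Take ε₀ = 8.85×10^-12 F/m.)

0.0114 A

The displacement current is ε₀ times dΦ_E/dt = ε₀ A dE/dt = (8.85×10^-12)(3.97×10^-4)(3.24×10^12) = 0.0114 A.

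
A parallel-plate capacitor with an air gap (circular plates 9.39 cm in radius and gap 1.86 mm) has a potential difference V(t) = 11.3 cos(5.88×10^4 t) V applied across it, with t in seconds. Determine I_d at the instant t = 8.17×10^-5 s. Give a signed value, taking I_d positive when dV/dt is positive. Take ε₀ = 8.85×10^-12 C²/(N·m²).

dE/dt = (V₀ω/d)·−sin(ωt) with ωt = 4.80396 rad: (11.3)(5.88×10^4)(0.9958)/(1.86×10^-3) = 3.557×10^8 V/(m·s).
I_d = ε₀ A dE/dt = (8.85×10^-12)(0.02770)(3.557×10^8) = 8.72×10^-5 A.

8.72×10^-5 A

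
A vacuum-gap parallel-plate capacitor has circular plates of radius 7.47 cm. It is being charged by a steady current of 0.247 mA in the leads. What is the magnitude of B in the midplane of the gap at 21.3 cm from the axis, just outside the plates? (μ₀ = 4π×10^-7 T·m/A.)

Between the plates the displacement current equals the wire current: I_d = 0.247 mA = 2.47×10^-4 A.
Outside the plates the loop encloses all of I_d, so B·2πr = μ₀ I_d and B = 2.32×10^-10 T.

2.32×10^-10 T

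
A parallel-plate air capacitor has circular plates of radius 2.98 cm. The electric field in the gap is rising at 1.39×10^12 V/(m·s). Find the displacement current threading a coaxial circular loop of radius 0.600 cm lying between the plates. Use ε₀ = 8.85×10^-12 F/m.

1.39×10^-3 A

I_d = ε₀ dΦ_E/dt = ε₀ πR² (dE/dt) = (8.85×10^-12)(2.790×10^-3)(1.39×10^12) = 0.03432 A through the full plate area.
The field is uniform, so I_d,enc = I_d (r/R)² = (0.03432)(0.600/2.98)² = 1.39×10^-3 A.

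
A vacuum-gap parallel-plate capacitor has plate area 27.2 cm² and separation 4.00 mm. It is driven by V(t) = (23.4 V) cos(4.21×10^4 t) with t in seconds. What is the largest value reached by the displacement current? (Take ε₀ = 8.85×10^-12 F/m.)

C = ε₀A/d = (8.85×10^-12)(2.72×10^-3)/(4.00×10^-3) = 6.018×10^-12 F; ω = 4.21×10^4 rad/s.
I_d = C dV/dt, so |I_d|_max = C V₀ ω = (6.018×10^-12)(23.4)(4.21×10^4) = 5.93×10^-6 A.

5.93×10^-6 A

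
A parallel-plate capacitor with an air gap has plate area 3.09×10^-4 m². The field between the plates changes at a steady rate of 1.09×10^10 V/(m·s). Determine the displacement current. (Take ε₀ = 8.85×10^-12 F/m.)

With a uniform field, Φ_E = EA, so I_d = ε₀ A dE/dt = 2.98×10^-5 A.

2.98×10^-5 A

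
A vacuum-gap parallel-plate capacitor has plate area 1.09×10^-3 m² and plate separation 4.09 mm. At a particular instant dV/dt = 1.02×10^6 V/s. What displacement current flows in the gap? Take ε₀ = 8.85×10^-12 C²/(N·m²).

The displacement current equals the charging current C dV/dt. With C = ε₀A/d = (8.85×10^-12)(1.09×10^-3)/(4.09×10^-3) = 2.359×10^-12 F, I_d = (2.359×10^-12)(1.02×10^6) = 2.41×10^-6 A.

2.41×10^-6 A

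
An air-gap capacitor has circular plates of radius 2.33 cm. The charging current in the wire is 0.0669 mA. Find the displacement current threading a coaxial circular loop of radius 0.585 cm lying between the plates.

By continuity the displacement current in the gap matches the conduction current: I_d = 6.69×10^-5 A.
Since J_d is uniform, the enclosed fraction is (r/R)² = 0.06304, giving I_d,enc = 4.22×10^-6 A.

4.22×10^-6 A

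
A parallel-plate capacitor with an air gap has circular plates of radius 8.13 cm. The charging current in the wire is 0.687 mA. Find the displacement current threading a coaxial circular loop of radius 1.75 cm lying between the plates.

3.18×10^-5 A

No conduction current crosses the gap, so I_d there equals the 6.87×10^-4 A in the leads.
Through an area πr² the displacement current is I_d·(πr²/πR²) = I_d (r/R)² = 3.18×10^-5 A.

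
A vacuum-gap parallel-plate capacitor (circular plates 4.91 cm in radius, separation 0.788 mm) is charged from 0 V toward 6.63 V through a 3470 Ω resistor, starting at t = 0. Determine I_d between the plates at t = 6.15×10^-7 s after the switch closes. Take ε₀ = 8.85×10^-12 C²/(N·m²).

2.38×10^-4 A

With C = ε₀A/d = (8.85×10^-12)(7.574×10^-3)/(7.88×10^-4) = 8.506×10^-11 F, the time constant is τ = RC = 2.952×10^-7 s, so t/τ = 2.083 and e^(−t/τ) = 0.1246.
I_d = I_cond = (V₀/R) e^(−t/τ) = (1.911×10^-3)(0.1246) = 2.38×10^-4 A.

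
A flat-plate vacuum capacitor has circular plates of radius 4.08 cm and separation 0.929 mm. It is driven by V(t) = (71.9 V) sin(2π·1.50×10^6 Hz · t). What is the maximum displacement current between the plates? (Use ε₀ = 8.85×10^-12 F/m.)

C = ε₀A/d = (8.85×10^-12)(5.230×10^-3)/(9.29×10^-4) = 4.982×10^-11 F; ω = 2πf = 9.425×10^6 rad/s.
I_d = C dV/dt, so |I_d|_max = C V₀ ω = (4.982×10^-11)(71.9)(9.425×10^6) = 0.0338 A.

0.0338 A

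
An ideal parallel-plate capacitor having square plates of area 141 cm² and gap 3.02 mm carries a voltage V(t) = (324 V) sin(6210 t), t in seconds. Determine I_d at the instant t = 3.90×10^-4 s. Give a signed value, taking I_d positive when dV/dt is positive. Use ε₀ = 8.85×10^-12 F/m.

-6.25×10^-5 A

dV/dt = (324)(6210)·cos(2.4219) = -1.513×10^6 V/s.
I_d = C dV/dt with C = ε₀A/d = (8.85×10^-12)(0.0141)/(3.02×10^-3) = 4.132×10^-11 F, so I_d = (4.132×10^-11)(-1.513×10^6) = -6.25×10^-5 A.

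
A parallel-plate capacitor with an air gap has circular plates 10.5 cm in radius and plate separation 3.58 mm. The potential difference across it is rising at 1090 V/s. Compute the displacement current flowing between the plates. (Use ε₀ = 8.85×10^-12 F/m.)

The field between the plates is E = V/d, so dE/dt = (1090)/(3.58×10^-3 m) = 3.045×10^5 V/(m·s).
I_d = ε₀ A (dE/dt) = (8.85×10^-12)(0.03464)(3.045×10^5) = 9.33×10^-8 A.

9.33×10^-8 A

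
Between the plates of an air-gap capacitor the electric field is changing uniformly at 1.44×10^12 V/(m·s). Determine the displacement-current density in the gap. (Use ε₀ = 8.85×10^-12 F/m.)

J_d = ε₀ ∂E/∂t, so J_d = 12.7 A/m².

12.7 A/m²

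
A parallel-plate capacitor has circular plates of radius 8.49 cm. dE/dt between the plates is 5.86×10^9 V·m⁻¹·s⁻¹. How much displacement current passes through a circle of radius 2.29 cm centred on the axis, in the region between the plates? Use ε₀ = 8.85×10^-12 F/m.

8.54×10^-5 A

I_d = ε₀ dΦ_E/dt = ε₀ πR² (dE/dt) = (8.85×10^-12)(0.02264)(5.86×10^9) = 1.174×10^-3 A through the full plate area.
The field is uniform, so I_d,enc = I_d (r/R)² = (1.174×10^-3)(2.29/8.49)² = 8.54×10^-5 A.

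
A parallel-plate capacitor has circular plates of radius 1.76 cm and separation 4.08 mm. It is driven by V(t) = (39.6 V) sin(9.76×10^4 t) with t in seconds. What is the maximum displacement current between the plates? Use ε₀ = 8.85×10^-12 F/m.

8.16×10^-6 A

(dE/dt)_max = V₀ω/d = 9.473×10^8 V/(m·s); ω = 9.76×10^4 rad/s.
I_d,max = ε₀ A (dE/dt)_max = (8.85×10^-12)(9.731×10^-4)(9.473×10^8) = 8.16×10^-6 A.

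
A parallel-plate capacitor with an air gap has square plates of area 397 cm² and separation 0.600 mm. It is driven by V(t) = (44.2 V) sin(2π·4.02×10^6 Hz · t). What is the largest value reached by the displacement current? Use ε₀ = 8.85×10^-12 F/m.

C = ε₀A/d = (8.85×10^-12)(0.0397)/(6.00×10^-4) = 5.856×10^-10 F; ω = 2πf = 2.526×10^7 rad/s.
I_d = C dV/dt, so |I_d|_max = C V₀ ω = (5.856×10^-10)(44.2)(2.526×10^7) = 0.654 A.

0.654 A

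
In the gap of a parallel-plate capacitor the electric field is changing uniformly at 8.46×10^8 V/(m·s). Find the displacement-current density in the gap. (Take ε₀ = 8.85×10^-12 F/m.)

J_d = ε₀ ∂E/∂t, so J_d = 7.49×10^-3 A/m².

7.49×10^-3 A/m²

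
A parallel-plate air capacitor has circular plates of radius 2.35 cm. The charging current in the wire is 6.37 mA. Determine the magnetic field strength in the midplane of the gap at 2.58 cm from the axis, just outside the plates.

4.94×10^-8 T

No conduction current crosses the gap, so I_d there equals the 6.37×10^-3 A in the leads.
For r ≥ R the full I_d is enclosed: B = μ₀ I_d/(2πr) = (4π×10^-7)(6.37×10^-3)/(2π·0.0258) = 4.94×10^-8 T.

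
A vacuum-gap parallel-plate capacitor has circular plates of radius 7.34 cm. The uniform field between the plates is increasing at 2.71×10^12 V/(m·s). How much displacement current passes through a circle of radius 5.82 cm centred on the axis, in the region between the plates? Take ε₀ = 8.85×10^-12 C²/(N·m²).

I_d = ε₀ dΦ_E/dt = ε₀ πR² (dE/dt) = (8.85×10^-12)(0.01693)(2.71×10^12) = 0.4060 A through the full plate area.
The field is uniform, so I_d,enc = I_d (r/R)² = (0.4060)(5.82/7.34)² = 0.255 A.

0.255 A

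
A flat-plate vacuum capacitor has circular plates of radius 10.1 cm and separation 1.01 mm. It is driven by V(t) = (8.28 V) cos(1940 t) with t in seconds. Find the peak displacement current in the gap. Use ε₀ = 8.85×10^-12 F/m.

(dE/dt)_max = V₀ω/d = 1.590×10^7 V/(m·s); ω = 1940 rad/s.
I_d,max = ε₀ A (dE/dt)_max = (8.85×10^-12)(0.03205)(1.590×10^7) = 4.51×10^-6 A.

4.51×10^-6 A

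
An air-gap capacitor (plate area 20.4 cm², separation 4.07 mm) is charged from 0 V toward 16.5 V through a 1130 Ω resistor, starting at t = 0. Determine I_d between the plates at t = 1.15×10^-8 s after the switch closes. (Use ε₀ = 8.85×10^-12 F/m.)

1.47×10^-3 A

C = ε₀A/d = (8.85×10^-12)(2.04×10^-3)/(4.07×10^-3) = 4.436×10^-12 F and τ = RC = 5.013×10^-9 s. I_d in the gap equals the RC charging current.
I_d(t) = (V₀/R) e^(−t/τ) = 0.01460 · e^(−2.294) = 1.47×10^-3 A.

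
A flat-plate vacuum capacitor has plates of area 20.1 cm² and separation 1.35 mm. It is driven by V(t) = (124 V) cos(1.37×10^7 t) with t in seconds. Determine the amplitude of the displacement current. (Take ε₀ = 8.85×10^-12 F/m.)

C = ε₀A/d = (8.85×10^-12)(2.01×10^-3)/(1.35×10^-3) = 1.318×10^-11 F; ω = 1.37×10^7 rad/s.
I_d = C dV/dt, so |I_d|_max = C V₀ ω = (1.318×10^-11)(124)(1.37×10^7) = 0.0224 A.

0.0224 A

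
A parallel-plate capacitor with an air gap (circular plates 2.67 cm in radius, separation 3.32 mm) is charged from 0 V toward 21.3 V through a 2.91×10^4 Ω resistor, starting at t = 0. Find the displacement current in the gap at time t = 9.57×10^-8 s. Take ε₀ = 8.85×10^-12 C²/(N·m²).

4.22×10^-4 A

C = ε₀A/d = (8.85×10^-12)(2.240×10^-3)/(3.32×10^-3) = 5.971×10^-12 F and τ = RC = 1.738×10^-7 s. I_d in the gap equals the RC charging current.
I_d(t) = (V₀/R) e^(−t/τ) = 7.320×10^-4 · e^(−0.5506) = 4.22×10^-4 A.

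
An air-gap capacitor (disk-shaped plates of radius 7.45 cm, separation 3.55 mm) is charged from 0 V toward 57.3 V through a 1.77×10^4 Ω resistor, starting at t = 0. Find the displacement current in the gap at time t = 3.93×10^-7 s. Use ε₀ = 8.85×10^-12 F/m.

1.94×10^-3 A

With C = ε₀A/d = (8.85×10^-12)(0.01744)/(3.55×10^-3) = 4.348×10^-11 F, the time constant is τ = RC = 7.696×10^-7 s, so t/τ = 0.5107 and e^(−t/τ) = 0.6001.
I_d = I_cond = (V₀/R) e^(−t/τ) = (3.237×10^-3)(0.6001) = 1.94×10^-3 A.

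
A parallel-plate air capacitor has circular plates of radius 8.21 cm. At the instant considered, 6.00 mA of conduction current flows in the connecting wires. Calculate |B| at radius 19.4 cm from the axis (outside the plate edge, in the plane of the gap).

6.19×10^-9 T

No conduction current crosses the gap, so I_d there equals the 6.00×10^-3 A in the leads.
For r ≥ R the full I_d is enclosed: B = μ₀ I_d/(2πr) = (4π×10^-7)(6.00×10^-3)/(2π·0.194) = 6.19×10^-9 T.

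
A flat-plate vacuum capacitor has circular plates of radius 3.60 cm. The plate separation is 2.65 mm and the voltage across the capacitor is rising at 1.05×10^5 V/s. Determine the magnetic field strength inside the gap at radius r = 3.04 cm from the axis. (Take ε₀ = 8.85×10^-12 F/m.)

With E = V/d, dE/dt = 3.962×10^7 V/(m·s) and πR² = 4.072×10^-3 m², giving I_d = ε₀ πR² dE/dt = 1.428×10^-6 A.
∮B·dl = μ₀ I_d,enc with I_d,enc = I_d r²/R² = 1.018×10^-6 A; so B = μ₀ I_d,enc/(2πr) = 6.70×10^-12 T.

6.70×10^-12 T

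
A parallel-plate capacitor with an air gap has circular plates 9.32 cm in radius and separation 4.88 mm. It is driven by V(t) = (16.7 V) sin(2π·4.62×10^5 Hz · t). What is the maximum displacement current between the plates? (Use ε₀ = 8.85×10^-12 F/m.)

(dE/dt)_max = V₀ω/d = 9.934×10^9 V/(m·s); ω = 2πf = 2.903×10^6 rad/s.
I_d,max = ε₀ A (dE/dt)_max = (8.85×10^-12)(0.02729)(9.934×10^9) = 2.40×10^-3 A.

2.40×10^-3 A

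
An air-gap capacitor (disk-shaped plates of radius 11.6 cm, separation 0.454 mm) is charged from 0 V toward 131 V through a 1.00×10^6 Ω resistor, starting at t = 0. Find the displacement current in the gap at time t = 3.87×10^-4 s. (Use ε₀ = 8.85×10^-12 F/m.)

8.19×10^-5 A

With C = ε₀A/d = (8.85×10^-12)(0.04227)/(4.54×10^-4) = 8.240×10^-10 F, the time constant is τ = RC = 8.240×10^-4 s, so t/τ = 0.4697 and e^(−t/τ) = 0.6252.
I_d = I_cond = (V₀/R) e^(−t/τ) = (1.310×10^-4)(0.6252) = 8.19×10^-5 A.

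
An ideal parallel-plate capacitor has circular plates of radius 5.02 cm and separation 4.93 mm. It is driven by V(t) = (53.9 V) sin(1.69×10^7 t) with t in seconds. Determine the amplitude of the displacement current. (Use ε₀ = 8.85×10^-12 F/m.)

0.0129 A

C = ε₀A/d = (8.85×10^-12)(7.917×10^-3)/(4.93×10^-3) = 1.421×10^-11 F; ω = 1.69×10^7 rad/s.
I_d = C dV/dt, so |I_d|_max = C V₀ ω = (1.421×10^-11)(53.9)(1.69×10^7) = 0.0129 A.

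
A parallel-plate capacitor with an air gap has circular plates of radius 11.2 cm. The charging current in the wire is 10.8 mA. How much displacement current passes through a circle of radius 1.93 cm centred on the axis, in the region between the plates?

3.21×10^-4 A

No conduction current crosses the gap, so I_d there equals the 0.0108 A in the leads.
Through an area πr² the displacement current is I_d·(πr²/πR²) = I_d (r/R)² = 3.21×10^-4 A.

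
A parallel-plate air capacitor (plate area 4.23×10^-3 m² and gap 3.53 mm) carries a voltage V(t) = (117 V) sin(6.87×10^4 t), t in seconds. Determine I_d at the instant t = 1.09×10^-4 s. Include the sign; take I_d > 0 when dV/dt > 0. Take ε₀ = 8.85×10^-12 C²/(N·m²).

dE/dt = (V₀ω/d)·cos(ωt) with ωt = 7.4883 rad: (117)(6.87×10^4)(0.3576)/(3.53×10^-3) = 8.143×10^8 V/(m·s).
I_d = ε₀ A dE/dt = (8.85×10^-12)(4.23×10^-3)(8.143×10^8) = 3.05×10^-5 A.

3.05×10^-5 A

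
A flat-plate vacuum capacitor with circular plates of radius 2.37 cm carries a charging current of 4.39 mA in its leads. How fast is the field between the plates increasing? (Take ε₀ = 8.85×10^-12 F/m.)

2.81×10^11 V/(m·s)

Charge continuity gives I_d = I = 4.39×10^-3 A between the plates.
Inverting I_d = ε₀ A dE/dt gives dE/dt = 4.39×10^-3 / (8.85×10^-12 · 1.765×10^-3) = 2.81×10^11 V/(m·s).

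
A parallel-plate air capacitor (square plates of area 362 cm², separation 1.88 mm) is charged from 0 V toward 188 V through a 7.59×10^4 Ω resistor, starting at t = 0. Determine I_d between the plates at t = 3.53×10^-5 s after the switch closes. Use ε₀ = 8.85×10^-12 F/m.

With C = ε₀A/d = (8.85×10^-12)(0.0362)/(1.88×10^-3) = 1.704×10^-10 F, the time constant is τ = RC = 1.293×10^-5 s, so t/τ = 2.730 and e^(−t/τ) = 0.06522.
I_d = I_cond = (V₀/R) e^(−t/τ) = (2.477×10^-3)(0.06522) = 1.62×10^-4 A.

1.62×10^-4 A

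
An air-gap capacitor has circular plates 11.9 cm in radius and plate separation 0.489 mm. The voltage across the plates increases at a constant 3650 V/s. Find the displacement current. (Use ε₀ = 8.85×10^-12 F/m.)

C = ε₀A/d = (8.85×10^-12)(0.04449)/(4.89×10^-4) = 8.052×10^-10 F.
I_d = C dV/dt = (8.052×10^-10)(3650) = 2.94×10^-6 A.

2.94×10^-6 A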